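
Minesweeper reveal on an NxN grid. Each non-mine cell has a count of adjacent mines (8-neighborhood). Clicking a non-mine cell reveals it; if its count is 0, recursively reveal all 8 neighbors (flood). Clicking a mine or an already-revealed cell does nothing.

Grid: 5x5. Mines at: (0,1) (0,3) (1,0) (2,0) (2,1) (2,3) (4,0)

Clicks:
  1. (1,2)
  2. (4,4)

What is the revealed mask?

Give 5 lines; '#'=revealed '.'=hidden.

Answer: .....
..#..
.....
.####
.####

Derivation:
Click 1 (1,2) count=4: revealed 1 new [(1,2)] -> total=1
Click 2 (4,4) count=0: revealed 8 new [(3,1) (3,2) (3,3) (3,4) (4,1) (4,2) (4,3) (4,4)] -> total=9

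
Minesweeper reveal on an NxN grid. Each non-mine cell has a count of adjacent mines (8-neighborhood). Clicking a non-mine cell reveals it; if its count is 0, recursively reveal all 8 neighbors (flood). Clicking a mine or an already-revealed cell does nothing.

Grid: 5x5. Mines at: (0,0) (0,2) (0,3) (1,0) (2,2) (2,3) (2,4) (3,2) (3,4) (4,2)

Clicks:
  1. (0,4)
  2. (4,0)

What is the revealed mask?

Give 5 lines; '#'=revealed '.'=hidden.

Answer: ....#
.....
##...
##...
##...

Derivation:
Click 1 (0,4) count=1: revealed 1 new [(0,4)] -> total=1
Click 2 (4,0) count=0: revealed 6 new [(2,0) (2,1) (3,0) (3,1) (4,0) (4,1)] -> total=7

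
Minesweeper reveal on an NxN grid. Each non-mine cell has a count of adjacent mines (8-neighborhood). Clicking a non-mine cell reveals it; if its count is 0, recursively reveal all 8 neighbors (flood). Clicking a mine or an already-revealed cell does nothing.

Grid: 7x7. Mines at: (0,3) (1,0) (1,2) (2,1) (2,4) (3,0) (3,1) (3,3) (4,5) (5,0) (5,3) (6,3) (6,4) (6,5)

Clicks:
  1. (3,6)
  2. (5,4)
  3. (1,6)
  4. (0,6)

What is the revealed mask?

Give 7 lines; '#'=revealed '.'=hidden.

Answer: ....###
....###
.....##
.....##
.......
....#..
.......

Derivation:
Click 1 (3,6) count=1: revealed 1 new [(3,6)] -> total=1
Click 2 (5,4) count=5: revealed 1 new [(5,4)] -> total=2
Click 3 (1,6) count=0: revealed 9 new [(0,4) (0,5) (0,6) (1,4) (1,5) (1,6) (2,5) (2,6) (3,5)] -> total=11
Click 4 (0,6) count=0: revealed 0 new [(none)] -> total=11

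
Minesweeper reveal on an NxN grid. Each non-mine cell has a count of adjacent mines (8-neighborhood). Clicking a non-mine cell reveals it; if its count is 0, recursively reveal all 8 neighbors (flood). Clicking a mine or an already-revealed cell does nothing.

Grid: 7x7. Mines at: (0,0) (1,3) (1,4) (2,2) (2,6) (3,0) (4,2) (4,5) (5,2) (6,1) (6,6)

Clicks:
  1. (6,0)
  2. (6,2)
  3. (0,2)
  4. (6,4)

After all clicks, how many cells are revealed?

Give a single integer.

Answer: 9

Derivation:
Click 1 (6,0) count=1: revealed 1 new [(6,0)] -> total=1
Click 2 (6,2) count=2: revealed 1 new [(6,2)] -> total=2
Click 3 (0,2) count=1: revealed 1 new [(0,2)] -> total=3
Click 4 (6,4) count=0: revealed 6 new [(5,3) (5,4) (5,5) (6,3) (6,4) (6,5)] -> total=9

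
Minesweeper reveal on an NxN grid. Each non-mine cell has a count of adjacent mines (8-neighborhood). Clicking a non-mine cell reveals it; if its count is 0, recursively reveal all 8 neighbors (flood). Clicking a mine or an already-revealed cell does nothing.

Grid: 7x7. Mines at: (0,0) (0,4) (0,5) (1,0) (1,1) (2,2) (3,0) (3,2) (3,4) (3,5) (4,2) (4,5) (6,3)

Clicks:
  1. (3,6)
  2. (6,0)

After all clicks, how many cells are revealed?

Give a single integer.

Click 1 (3,6) count=2: revealed 1 new [(3,6)] -> total=1
Click 2 (6,0) count=0: revealed 8 new [(4,0) (4,1) (5,0) (5,1) (5,2) (6,0) (6,1) (6,2)] -> total=9

Answer: 9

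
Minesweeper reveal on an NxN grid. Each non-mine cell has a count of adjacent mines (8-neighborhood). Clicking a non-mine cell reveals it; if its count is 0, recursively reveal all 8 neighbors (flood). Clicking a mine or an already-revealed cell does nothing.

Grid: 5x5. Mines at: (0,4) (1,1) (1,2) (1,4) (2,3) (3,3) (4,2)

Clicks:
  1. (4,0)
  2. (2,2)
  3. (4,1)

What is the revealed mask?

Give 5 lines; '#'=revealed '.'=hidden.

Answer: .....
.....
###..
##...
##...

Derivation:
Click 1 (4,0) count=0: revealed 6 new [(2,0) (2,1) (3,0) (3,1) (4,0) (4,1)] -> total=6
Click 2 (2,2) count=4: revealed 1 new [(2,2)] -> total=7
Click 3 (4,1) count=1: revealed 0 new [(none)] -> total=7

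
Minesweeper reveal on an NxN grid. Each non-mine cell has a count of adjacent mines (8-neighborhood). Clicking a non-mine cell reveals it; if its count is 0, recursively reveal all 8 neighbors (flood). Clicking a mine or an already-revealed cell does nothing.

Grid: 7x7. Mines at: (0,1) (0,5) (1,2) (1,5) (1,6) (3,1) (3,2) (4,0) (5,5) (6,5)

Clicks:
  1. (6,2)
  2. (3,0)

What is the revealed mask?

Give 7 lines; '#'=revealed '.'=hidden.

Answer: .......
.......
.......
#......
.####..
#####..
#####..

Derivation:
Click 1 (6,2) count=0: revealed 14 new [(4,1) (4,2) (4,3) (4,4) (5,0) (5,1) (5,2) (5,3) (5,4) (6,0) (6,1) (6,2) (6,3) (6,4)] -> total=14
Click 2 (3,0) count=2: revealed 1 new [(3,0)] -> total=15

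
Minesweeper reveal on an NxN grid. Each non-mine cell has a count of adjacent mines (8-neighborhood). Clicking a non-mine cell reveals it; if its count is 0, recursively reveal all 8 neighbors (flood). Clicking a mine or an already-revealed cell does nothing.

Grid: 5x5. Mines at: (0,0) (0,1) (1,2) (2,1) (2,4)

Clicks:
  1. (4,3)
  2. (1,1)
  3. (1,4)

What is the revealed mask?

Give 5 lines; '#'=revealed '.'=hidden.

Click 1 (4,3) count=0: revealed 10 new [(3,0) (3,1) (3,2) (3,3) (3,4) (4,0) (4,1) (4,2) (4,3) (4,4)] -> total=10
Click 2 (1,1) count=4: revealed 1 new [(1,1)] -> total=11
Click 3 (1,4) count=1: revealed 1 new [(1,4)] -> total=12

Answer: .....
.#..#
.....
#####
#####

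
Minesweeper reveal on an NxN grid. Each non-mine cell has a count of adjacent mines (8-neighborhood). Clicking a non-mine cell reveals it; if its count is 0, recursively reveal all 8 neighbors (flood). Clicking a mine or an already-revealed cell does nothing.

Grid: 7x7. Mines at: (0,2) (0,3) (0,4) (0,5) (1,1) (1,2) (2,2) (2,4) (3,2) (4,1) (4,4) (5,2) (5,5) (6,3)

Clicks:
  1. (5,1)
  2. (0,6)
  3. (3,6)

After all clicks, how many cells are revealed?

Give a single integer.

Click 1 (5,1) count=2: revealed 1 new [(5,1)] -> total=1
Click 2 (0,6) count=1: revealed 1 new [(0,6)] -> total=2
Click 3 (3,6) count=0: revealed 8 new [(1,5) (1,6) (2,5) (2,6) (3,5) (3,6) (4,5) (4,6)] -> total=10

Answer: 10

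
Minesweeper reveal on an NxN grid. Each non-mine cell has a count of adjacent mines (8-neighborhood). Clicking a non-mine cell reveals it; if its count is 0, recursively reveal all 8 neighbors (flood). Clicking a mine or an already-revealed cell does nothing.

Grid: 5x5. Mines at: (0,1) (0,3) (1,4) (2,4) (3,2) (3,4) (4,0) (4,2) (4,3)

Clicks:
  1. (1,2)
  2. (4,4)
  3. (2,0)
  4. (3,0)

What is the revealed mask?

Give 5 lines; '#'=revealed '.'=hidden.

Answer: .....
###..
##...
##...
....#

Derivation:
Click 1 (1,2) count=2: revealed 1 new [(1,2)] -> total=1
Click 2 (4,4) count=2: revealed 1 new [(4,4)] -> total=2
Click 3 (2,0) count=0: revealed 6 new [(1,0) (1,1) (2,0) (2,1) (3,0) (3,1)] -> total=8
Click 4 (3,0) count=1: revealed 0 new [(none)] -> total=8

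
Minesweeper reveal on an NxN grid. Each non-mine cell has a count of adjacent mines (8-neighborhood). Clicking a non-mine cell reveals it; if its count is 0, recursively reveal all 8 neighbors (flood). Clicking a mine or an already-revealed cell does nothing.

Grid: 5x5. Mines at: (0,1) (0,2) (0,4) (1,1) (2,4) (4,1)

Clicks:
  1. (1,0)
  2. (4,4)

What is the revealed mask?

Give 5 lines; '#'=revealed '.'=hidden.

Answer: .....
#....
.....
..###
..###

Derivation:
Click 1 (1,0) count=2: revealed 1 new [(1,0)] -> total=1
Click 2 (4,4) count=0: revealed 6 new [(3,2) (3,3) (3,4) (4,2) (4,3) (4,4)] -> total=7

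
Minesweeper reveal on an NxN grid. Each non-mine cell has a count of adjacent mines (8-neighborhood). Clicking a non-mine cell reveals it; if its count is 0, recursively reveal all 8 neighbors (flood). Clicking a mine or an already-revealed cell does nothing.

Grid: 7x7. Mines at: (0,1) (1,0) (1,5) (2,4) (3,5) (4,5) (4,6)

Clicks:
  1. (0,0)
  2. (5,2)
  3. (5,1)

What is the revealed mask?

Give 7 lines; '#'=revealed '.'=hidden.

Answer: #......
.###...
####...
#####..
#####..
#######
#######

Derivation:
Click 1 (0,0) count=2: revealed 1 new [(0,0)] -> total=1
Click 2 (5,2) count=0: revealed 31 new [(1,1) (1,2) (1,3) (2,0) (2,1) (2,2) (2,3) (3,0) (3,1) (3,2) (3,3) (3,4) (4,0) (4,1) (4,2) (4,3) (4,4) (5,0) (5,1) (5,2) (5,3) (5,4) (5,5) (5,6) (6,0) (6,1) (6,2) (6,3) (6,4) (6,5) (6,6)] -> total=32
Click 3 (5,1) count=0: revealed 0 new [(none)] -> total=32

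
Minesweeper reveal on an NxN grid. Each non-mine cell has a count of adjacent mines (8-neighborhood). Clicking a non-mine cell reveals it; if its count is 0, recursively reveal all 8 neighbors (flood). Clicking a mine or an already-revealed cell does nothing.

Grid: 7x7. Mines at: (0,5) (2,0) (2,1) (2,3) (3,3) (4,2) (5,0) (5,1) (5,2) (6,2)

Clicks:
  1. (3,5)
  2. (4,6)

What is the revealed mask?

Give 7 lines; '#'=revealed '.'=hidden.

Click 1 (3,5) count=0: revealed 21 new [(1,4) (1,5) (1,6) (2,4) (2,5) (2,6) (3,4) (3,5) (3,6) (4,3) (4,4) (4,5) (4,6) (5,3) (5,4) (5,5) (5,6) (6,3) (6,4) (6,5) (6,6)] -> total=21
Click 2 (4,6) count=0: revealed 0 new [(none)] -> total=21

Answer: .......
....###
....###
....###
...####
...####
...####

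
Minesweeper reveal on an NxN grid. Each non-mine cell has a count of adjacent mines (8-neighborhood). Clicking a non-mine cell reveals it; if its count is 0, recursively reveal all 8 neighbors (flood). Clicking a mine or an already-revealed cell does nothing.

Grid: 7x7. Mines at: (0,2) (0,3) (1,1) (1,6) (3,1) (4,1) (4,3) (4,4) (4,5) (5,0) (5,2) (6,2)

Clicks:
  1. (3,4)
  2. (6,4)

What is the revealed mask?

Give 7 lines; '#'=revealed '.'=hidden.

Click 1 (3,4) count=3: revealed 1 new [(3,4)] -> total=1
Click 2 (6,4) count=0: revealed 8 new [(5,3) (5,4) (5,5) (5,6) (6,3) (6,4) (6,5) (6,6)] -> total=9

Answer: .......
.......
.......
....#..
.......
...####
...####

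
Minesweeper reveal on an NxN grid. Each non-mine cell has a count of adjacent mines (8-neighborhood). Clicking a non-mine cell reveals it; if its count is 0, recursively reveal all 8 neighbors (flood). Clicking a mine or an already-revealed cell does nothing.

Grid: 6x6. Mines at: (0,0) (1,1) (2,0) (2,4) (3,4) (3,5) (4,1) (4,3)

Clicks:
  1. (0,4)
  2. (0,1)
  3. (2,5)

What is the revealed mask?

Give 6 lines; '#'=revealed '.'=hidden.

Answer: .#####
..####
.....#
......
......
......

Derivation:
Click 1 (0,4) count=0: revealed 8 new [(0,2) (0,3) (0,4) (0,5) (1,2) (1,3) (1,4) (1,5)] -> total=8
Click 2 (0,1) count=2: revealed 1 new [(0,1)] -> total=9
Click 3 (2,5) count=3: revealed 1 new [(2,5)] -> total=10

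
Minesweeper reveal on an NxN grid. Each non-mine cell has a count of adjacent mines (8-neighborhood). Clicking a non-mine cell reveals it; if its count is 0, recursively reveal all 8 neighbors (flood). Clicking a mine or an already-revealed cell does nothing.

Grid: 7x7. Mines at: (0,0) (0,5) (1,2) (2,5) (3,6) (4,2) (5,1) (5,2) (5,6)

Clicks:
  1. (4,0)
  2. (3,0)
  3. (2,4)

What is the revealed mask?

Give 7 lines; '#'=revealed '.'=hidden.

Click 1 (4,0) count=1: revealed 1 new [(4,0)] -> total=1
Click 2 (3,0) count=0: revealed 7 new [(1,0) (1,1) (2,0) (2,1) (3,0) (3,1) (4,1)] -> total=8
Click 3 (2,4) count=1: revealed 1 new [(2,4)] -> total=9

Answer: .......
##.....
##..#..
##.....
##.....
.......
.......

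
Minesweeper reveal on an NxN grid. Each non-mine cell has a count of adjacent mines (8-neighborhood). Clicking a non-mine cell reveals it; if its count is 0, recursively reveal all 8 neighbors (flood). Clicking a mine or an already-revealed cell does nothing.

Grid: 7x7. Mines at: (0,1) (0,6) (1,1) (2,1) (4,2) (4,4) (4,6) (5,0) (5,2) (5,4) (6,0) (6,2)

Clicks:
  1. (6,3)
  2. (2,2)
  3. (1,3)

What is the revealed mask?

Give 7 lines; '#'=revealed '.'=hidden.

Click 1 (6,3) count=3: revealed 1 new [(6,3)] -> total=1
Click 2 (2,2) count=2: revealed 1 new [(2,2)] -> total=2
Click 3 (1,3) count=0: revealed 18 new [(0,2) (0,3) (0,4) (0,5) (1,2) (1,3) (1,4) (1,5) (1,6) (2,3) (2,4) (2,5) (2,6) (3,2) (3,3) (3,4) (3,5) (3,6)] -> total=20

Answer: ..####.
..#####
..#####
..#####
.......
.......
...#...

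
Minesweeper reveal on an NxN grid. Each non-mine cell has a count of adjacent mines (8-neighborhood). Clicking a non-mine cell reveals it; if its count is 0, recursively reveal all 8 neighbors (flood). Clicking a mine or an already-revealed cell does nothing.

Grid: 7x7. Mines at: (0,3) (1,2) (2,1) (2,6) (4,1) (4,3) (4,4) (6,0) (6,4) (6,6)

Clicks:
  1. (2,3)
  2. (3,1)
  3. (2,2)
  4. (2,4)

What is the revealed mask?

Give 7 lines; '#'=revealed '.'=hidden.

Click 1 (2,3) count=1: revealed 1 new [(2,3)] -> total=1
Click 2 (3,1) count=2: revealed 1 new [(3,1)] -> total=2
Click 3 (2,2) count=2: revealed 1 new [(2,2)] -> total=3
Click 4 (2,4) count=0: revealed 8 new [(1,3) (1,4) (1,5) (2,4) (2,5) (3,3) (3,4) (3,5)] -> total=11

Answer: .......
...###.
..####.
.#.###.
.......
.......
.......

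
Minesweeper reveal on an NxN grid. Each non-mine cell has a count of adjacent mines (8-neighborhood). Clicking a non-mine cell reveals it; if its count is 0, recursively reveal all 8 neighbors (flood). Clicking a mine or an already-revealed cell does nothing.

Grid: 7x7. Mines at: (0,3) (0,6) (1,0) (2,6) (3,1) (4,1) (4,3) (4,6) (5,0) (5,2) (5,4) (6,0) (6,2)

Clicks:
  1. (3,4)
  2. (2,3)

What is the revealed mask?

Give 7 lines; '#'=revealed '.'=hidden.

Click 1 (3,4) count=1: revealed 1 new [(3,4)] -> total=1
Click 2 (2,3) count=0: revealed 11 new [(1,2) (1,3) (1,4) (1,5) (2,2) (2,3) (2,4) (2,5) (3,2) (3,3) (3,5)] -> total=12

Answer: .......
..####.
..####.
..####.
.......
.......
.......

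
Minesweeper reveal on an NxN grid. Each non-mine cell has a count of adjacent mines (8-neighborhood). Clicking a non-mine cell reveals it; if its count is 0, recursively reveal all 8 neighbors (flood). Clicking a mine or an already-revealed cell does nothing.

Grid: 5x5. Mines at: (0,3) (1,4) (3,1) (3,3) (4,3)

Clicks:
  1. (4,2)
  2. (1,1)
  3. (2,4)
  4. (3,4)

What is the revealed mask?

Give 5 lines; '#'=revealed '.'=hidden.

Click 1 (4,2) count=3: revealed 1 new [(4,2)] -> total=1
Click 2 (1,1) count=0: revealed 9 new [(0,0) (0,1) (0,2) (1,0) (1,1) (1,2) (2,0) (2,1) (2,2)] -> total=10
Click 3 (2,4) count=2: revealed 1 new [(2,4)] -> total=11
Click 4 (3,4) count=2: revealed 1 new [(3,4)] -> total=12

Answer: ###..
###..
###.#
....#
..#..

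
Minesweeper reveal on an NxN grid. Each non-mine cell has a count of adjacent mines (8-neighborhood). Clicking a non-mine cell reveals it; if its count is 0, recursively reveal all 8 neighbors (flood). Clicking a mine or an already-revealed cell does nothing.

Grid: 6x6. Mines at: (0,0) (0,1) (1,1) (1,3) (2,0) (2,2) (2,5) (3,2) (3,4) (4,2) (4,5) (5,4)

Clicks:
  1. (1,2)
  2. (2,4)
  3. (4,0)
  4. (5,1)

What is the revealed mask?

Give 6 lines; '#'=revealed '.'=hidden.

Click 1 (1,2) count=4: revealed 1 new [(1,2)] -> total=1
Click 2 (2,4) count=3: revealed 1 new [(2,4)] -> total=2
Click 3 (4,0) count=0: revealed 6 new [(3,0) (3,1) (4,0) (4,1) (5,0) (5,1)] -> total=8
Click 4 (5,1) count=1: revealed 0 new [(none)] -> total=8

Answer: ......
..#...
....#.
##....
##....
##....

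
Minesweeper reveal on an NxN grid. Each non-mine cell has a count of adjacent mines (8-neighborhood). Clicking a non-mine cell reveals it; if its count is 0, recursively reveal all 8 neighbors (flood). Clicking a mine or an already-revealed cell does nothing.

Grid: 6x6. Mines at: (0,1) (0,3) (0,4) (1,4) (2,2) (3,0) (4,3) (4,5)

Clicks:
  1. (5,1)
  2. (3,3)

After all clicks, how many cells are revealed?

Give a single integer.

Answer: 7

Derivation:
Click 1 (5,1) count=0: revealed 6 new [(4,0) (4,1) (4,2) (5,0) (5,1) (5,2)] -> total=6
Click 2 (3,3) count=2: revealed 1 new [(3,3)] -> total=7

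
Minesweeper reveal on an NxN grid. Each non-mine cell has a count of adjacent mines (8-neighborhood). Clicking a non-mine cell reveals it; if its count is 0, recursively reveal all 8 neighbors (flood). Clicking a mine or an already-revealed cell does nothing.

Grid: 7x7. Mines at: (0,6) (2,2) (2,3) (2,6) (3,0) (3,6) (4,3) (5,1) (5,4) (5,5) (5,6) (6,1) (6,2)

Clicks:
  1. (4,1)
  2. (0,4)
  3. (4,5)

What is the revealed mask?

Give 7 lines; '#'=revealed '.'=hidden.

Answer: ######.
######.
##.....
.......
.#...#.
.......
.......

Derivation:
Click 1 (4,1) count=2: revealed 1 new [(4,1)] -> total=1
Click 2 (0,4) count=0: revealed 14 new [(0,0) (0,1) (0,2) (0,3) (0,4) (0,5) (1,0) (1,1) (1,2) (1,3) (1,4) (1,5) (2,0) (2,1)] -> total=15
Click 3 (4,5) count=4: revealed 1 new [(4,5)] -> total=16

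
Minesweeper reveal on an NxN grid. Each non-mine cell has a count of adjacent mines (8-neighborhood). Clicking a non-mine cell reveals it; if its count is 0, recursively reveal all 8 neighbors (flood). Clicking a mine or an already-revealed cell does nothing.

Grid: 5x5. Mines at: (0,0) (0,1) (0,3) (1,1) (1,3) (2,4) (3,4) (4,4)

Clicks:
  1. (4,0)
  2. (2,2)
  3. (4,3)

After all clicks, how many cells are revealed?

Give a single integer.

Answer: 12

Derivation:
Click 1 (4,0) count=0: revealed 12 new [(2,0) (2,1) (2,2) (2,3) (3,0) (3,1) (3,2) (3,3) (4,0) (4,1) (4,2) (4,3)] -> total=12
Click 2 (2,2) count=2: revealed 0 new [(none)] -> total=12
Click 3 (4,3) count=2: revealed 0 new [(none)] -> total=12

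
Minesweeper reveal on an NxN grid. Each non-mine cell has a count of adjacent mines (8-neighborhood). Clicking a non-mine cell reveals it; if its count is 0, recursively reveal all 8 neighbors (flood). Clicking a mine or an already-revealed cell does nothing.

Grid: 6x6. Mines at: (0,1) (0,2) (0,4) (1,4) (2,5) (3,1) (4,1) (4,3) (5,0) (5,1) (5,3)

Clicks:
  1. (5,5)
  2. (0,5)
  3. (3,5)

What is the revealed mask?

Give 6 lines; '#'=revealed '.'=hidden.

Click 1 (5,5) count=0: revealed 6 new [(3,4) (3,5) (4,4) (4,5) (5,4) (5,5)] -> total=6
Click 2 (0,5) count=2: revealed 1 new [(0,5)] -> total=7
Click 3 (3,5) count=1: revealed 0 new [(none)] -> total=7

Answer: .....#
......
......
....##
....##
....##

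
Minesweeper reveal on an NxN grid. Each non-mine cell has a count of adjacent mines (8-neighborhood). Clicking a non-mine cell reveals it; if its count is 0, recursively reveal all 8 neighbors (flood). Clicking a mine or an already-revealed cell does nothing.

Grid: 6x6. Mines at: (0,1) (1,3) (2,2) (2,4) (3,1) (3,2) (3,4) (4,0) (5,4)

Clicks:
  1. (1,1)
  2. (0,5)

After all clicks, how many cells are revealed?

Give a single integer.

Answer: 5

Derivation:
Click 1 (1,1) count=2: revealed 1 new [(1,1)] -> total=1
Click 2 (0,5) count=0: revealed 4 new [(0,4) (0,5) (1,4) (1,5)] -> total=5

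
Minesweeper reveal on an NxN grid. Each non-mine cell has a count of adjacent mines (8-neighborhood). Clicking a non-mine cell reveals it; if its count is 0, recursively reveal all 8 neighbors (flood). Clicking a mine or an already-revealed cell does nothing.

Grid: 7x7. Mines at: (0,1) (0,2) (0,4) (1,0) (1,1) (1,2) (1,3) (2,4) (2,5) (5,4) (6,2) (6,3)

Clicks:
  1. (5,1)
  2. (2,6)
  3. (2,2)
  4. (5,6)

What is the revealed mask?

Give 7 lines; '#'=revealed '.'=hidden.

Answer: .......
.......
..#...#
.....##
.....##
.#...##
.....##

Derivation:
Click 1 (5,1) count=1: revealed 1 new [(5,1)] -> total=1
Click 2 (2,6) count=1: revealed 1 new [(2,6)] -> total=2
Click 3 (2,2) count=3: revealed 1 new [(2,2)] -> total=3
Click 4 (5,6) count=0: revealed 8 new [(3,5) (3,6) (4,5) (4,6) (5,5) (5,6) (6,5) (6,6)] -> total=11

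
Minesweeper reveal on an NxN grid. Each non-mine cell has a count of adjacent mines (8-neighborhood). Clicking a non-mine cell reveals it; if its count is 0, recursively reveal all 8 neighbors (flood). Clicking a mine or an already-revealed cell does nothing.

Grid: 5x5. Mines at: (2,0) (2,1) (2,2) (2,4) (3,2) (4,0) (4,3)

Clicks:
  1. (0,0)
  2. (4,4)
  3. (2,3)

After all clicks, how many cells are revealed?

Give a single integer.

Click 1 (0,0) count=0: revealed 10 new [(0,0) (0,1) (0,2) (0,3) (0,4) (1,0) (1,1) (1,2) (1,3) (1,4)] -> total=10
Click 2 (4,4) count=1: revealed 1 new [(4,4)] -> total=11
Click 3 (2,3) count=3: revealed 1 new [(2,3)] -> total=12

Answer: 12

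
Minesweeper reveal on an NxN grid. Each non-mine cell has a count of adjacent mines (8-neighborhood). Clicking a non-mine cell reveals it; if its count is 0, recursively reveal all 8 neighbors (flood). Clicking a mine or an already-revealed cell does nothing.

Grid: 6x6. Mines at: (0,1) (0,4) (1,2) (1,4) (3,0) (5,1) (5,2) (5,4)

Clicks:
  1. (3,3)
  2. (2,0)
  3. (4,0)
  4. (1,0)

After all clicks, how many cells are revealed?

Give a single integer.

Answer: 18

Derivation:
Click 1 (3,3) count=0: revealed 15 new [(2,1) (2,2) (2,3) (2,4) (2,5) (3,1) (3,2) (3,3) (3,4) (3,5) (4,1) (4,2) (4,3) (4,4) (4,5)] -> total=15
Click 2 (2,0) count=1: revealed 1 new [(2,0)] -> total=16
Click 3 (4,0) count=2: revealed 1 new [(4,0)] -> total=17
Click 4 (1,0) count=1: revealed 1 new [(1,0)] -> total=18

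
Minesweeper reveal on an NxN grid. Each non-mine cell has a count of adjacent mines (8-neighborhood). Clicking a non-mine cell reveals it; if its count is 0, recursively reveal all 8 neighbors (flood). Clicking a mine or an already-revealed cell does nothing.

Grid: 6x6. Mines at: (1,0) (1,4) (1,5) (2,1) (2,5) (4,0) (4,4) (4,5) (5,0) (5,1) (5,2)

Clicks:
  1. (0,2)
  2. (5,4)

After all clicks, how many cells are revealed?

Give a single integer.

Answer: 7

Derivation:
Click 1 (0,2) count=0: revealed 6 new [(0,1) (0,2) (0,3) (1,1) (1,2) (1,3)] -> total=6
Click 2 (5,4) count=2: revealed 1 new [(5,4)] -> total=7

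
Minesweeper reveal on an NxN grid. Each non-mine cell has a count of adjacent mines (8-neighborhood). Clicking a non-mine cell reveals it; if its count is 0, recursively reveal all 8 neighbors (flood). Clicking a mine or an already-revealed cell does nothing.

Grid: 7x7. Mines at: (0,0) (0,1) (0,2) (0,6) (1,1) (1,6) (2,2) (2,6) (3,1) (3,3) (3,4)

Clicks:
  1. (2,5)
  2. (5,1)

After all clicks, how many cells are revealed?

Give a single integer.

Answer: 24

Derivation:
Click 1 (2,5) count=3: revealed 1 new [(2,5)] -> total=1
Click 2 (5,1) count=0: revealed 23 new [(3,5) (3,6) (4,0) (4,1) (4,2) (4,3) (4,4) (4,5) (4,6) (5,0) (5,1) (5,2) (5,3) (5,4) (5,5) (5,6) (6,0) (6,1) (6,2) (6,3) (6,4) (6,5) (6,6)] -> total=24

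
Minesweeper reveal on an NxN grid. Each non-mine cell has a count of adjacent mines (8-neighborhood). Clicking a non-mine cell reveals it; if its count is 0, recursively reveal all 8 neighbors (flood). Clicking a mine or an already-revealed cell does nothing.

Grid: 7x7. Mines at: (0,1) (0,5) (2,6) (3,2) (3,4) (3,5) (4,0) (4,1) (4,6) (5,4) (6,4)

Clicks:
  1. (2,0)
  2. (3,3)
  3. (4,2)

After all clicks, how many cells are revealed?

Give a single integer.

Answer: 8

Derivation:
Click 1 (2,0) count=0: revealed 6 new [(1,0) (1,1) (2,0) (2,1) (3,0) (3,1)] -> total=6
Click 2 (3,3) count=2: revealed 1 new [(3,3)] -> total=7
Click 3 (4,2) count=2: revealed 1 new [(4,2)] -> total=8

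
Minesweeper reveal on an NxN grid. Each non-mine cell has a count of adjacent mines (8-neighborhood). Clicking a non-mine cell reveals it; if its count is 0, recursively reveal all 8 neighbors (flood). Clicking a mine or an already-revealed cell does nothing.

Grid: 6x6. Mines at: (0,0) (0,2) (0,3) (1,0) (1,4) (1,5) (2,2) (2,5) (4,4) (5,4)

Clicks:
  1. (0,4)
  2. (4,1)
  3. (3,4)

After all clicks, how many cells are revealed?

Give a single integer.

Click 1 (0,4) count=3: revealed 1 new [(0,4)] -> total=1
Click 2 (4,1) count=0: revealed 14 new [(2,0) (2,1) (3,0) (3,1) (3,2) (3,3) (4,0) (4,1) (4,2) (4,3) (5,0) (5,1) (5,2) (5,3)] -> total=15
Click 3 (3,4) count=2: revealed 1 new [(3,4)] -> total=16

Answer: 16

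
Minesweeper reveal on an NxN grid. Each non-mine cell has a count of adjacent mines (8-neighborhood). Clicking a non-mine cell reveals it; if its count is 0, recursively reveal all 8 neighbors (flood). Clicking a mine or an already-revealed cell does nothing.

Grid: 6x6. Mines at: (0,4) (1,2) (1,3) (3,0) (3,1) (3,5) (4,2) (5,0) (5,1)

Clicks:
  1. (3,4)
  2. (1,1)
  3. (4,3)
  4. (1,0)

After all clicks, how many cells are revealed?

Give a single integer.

Click 1 (3,4) count=1: revealed 1 new [(3,4)] -> total=1
Click 2 (1,1) count=1: revealed 1 new [(1,1)] -> total=2
Click 3 (4,3) count=1: revealed 1 new [(4,3)] -> total=3
Click 4 (1,0) count=0: revealed 5 new [(0,0) (0,1) (1,0) (2,0) (2,1)] -> total=8

Answer: 8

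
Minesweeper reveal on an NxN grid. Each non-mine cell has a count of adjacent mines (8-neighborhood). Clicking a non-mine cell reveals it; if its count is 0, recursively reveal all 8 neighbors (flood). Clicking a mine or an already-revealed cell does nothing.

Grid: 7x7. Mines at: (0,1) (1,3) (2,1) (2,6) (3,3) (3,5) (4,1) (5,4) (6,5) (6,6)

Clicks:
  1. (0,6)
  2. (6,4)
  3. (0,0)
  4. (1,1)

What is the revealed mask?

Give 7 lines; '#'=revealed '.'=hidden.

Click 1 (0,6) count=0: revealed 6 new [(0,4) (0,5) (0,6) (1,4) (1,5) (1,6)] -> total=6
Click 2 (6,4) count=2: revealed 1 new [(6,4)] -> total=7
Click 3 (0,0) count=1: revealed 1 new [(0,0)] -> total=8
Click 4 (1,1) count=2: revealed 1 new [(1,1)] -> total=9

Answer: #...###
.#..###
.......
.......
.......
.......
....#..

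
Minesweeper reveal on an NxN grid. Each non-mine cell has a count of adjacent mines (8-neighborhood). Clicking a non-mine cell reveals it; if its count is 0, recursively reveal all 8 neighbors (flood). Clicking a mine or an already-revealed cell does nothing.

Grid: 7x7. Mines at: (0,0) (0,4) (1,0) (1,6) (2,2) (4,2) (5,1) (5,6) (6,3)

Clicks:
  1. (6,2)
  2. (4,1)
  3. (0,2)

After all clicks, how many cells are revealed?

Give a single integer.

Click 1 (6,2) count=2: revealed 1 new [(6,2)] -> total=1
Click 2 (4,1) count=2: revealed 1 new [(4,1)] -> total=2
Click 3 (0,2) count=0: revealed 6 new [(0,1) (0,2) (0,3) (1,1) (1,2) (1,3)] -> total=8

Answer: 8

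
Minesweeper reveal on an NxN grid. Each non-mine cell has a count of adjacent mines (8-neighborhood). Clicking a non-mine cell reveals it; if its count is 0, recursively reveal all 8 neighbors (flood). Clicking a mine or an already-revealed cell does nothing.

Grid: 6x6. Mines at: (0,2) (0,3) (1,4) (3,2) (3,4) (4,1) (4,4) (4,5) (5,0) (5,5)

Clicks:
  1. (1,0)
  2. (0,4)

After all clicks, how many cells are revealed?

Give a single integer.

Click 1 (1,0) count=0: revealed 8 new [(0,0) (0,1) (1,0) (1,1) (2,0) (2,1) (3,0) (3,1)] -> total=8
Click 2 (0,4) count=2: revealed 1 new [(0,4)] -> total=9

Answer: 9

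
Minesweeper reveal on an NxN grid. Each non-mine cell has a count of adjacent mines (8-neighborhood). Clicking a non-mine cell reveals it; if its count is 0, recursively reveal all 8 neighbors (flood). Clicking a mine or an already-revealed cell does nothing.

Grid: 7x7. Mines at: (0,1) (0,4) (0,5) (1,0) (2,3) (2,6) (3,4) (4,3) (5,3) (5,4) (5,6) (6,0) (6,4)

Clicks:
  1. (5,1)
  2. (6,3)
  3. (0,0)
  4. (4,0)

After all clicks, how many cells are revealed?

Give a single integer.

Click 1 (5,1) count=1: revealed 1 new [(5,1)] -> total=1
Click 2 (6,3) count=3: revealed 1 new [(6,3)] -> total=2
Click 3 (0,0) count=2: revealed 1 new [(0,0)] -> total=3
Click 4 (4,0) count=0: revealed 11 new [(2,0) (2,1) (2,2) (3,0) (3,1) (3,2) (4,0) (4,1) (4,2) (5,0) (5,2)] -> total=14

Answer: 14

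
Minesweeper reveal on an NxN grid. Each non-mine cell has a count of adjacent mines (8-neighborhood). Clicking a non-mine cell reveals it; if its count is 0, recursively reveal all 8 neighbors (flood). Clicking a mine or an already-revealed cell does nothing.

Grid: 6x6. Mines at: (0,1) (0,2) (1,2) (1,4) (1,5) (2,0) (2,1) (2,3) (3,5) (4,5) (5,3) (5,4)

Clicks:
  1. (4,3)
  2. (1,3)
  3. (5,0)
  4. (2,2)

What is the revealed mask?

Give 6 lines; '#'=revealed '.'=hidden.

Answer: ......
...#..
..#...
###...
####..
###...

Derivation:
Click 1 (4,3) count=2: revealed 1 new [(4,3)] -> total=1
Click 2 (1,3) count=4: revealed 1 new [(1,3)] -> total=2
Click 3 (5,0) count=0: revealed 9 new [(3,0) (3,1) (3,2) (4,0) (4,1) (4,2) (5,0) (5,1) (5,2)] -> total=11
Click 4 (2,2) count=3: revealed 1 new [(2,2)] -> total=12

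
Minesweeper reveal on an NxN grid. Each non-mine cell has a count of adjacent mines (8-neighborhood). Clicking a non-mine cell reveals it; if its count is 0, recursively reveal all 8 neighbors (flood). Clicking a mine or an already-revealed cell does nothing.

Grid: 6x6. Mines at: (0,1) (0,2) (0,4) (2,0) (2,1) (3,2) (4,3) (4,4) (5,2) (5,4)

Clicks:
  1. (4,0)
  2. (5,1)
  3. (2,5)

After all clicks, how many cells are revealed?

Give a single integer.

Click 1 (4,0) count=0: revealed 6 new [(3,0) (3,1) (4,0) (4,1) (5,0) (5,1)] -> total=6
Click 2 (5,1) count=1: revealed 0 new [(none)] -> total=6
Click 3 (2,5) count=0: revealed 9 new [(1,3) (1,4) (1,5) (2,3) (2,4) (2,5) (3,3) (3,4) (3,5)] -> total=15

Answer: 15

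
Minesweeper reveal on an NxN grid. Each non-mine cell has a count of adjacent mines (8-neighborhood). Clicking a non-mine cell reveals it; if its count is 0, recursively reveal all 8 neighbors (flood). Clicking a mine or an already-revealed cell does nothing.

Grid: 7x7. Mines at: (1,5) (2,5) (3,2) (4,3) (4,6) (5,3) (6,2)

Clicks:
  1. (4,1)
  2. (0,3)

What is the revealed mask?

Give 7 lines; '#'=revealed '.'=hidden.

Click 1 (4,1) count=1: revealed 1 new [(4,1)] -> total=1
Click 2 (0,3) count=0: revealed 22 new [(0,0) (0,1) (0,2) (0,3) (0,4) (1,0) (1,1) (1,2) (1,3) (1,4) (2,0) (2,1) (2,2) (2,3) (2,4) (3,0) (3,1) (4,0) (5,0) (5,1) (6,0) (6,1)] -> total=23

Answer: #####..
#####..
#####..
##.....
##.....
##.....
##.....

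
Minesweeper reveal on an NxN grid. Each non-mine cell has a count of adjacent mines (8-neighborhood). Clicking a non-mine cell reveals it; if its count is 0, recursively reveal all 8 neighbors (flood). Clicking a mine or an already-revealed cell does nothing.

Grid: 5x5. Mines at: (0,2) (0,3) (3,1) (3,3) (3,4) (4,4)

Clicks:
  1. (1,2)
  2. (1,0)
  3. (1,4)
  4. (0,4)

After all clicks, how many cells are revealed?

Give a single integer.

Answer: 9

Derivation:
Click 1 (1,2) count=2: revealed 1 new [(1,2)] -> total=1
Click 2 (1,0) count=0: revealed 6 new [(0,0) (0,1) (1,0) (1,1) (2,0) (2,1)] -> total=7
Click 3 (1,4) count=1: revealed 1 new [(1,4)] -> total=8
Click 4 (0,4) count=1: revealed 1 new [(0,4)] -> total=9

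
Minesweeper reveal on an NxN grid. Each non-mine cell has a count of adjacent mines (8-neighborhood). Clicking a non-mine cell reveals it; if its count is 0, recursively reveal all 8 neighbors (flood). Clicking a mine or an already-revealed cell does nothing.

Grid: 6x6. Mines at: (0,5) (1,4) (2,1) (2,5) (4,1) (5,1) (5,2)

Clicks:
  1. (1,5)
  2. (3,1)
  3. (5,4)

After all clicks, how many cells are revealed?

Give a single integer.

Answer: 16

Derivation:
Click 1 (1,5) count=3: revealed 1 new [(1,5)] -> total=1
Click 2 (3,1) count=2: revealed 1 new [(3,1)] -> total=2
Click 3 (5,4) count=0: revealed 14 new [(2,2) (2,3) (2,4) (3,2) (3,3) (3,4) (3,5) (4,2) (4,3) (4,4) (4,5) (5,3) (5,4) (5,5)] -> total=16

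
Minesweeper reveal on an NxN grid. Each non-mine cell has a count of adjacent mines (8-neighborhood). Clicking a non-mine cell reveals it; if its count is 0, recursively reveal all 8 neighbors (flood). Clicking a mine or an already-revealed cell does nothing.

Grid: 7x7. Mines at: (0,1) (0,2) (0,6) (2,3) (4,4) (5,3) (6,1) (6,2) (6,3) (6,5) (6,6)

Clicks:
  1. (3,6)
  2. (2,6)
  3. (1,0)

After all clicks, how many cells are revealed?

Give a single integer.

Click 1 (3,6) count=0: revealed 13 new [(1,4) (1,5) (1,6) (2,4) (2,5) (2,6) (3,4) (3,5) (3,6) (4,5) (4,6) (5,5) (5,6)] -> total=13
Click 2 (2,6) count=0: revealed 0 new [(none)] -> total=13
Click 3 (1,0) count=1: revealed 1 new [(1,0)] -> total=14

Answer: 14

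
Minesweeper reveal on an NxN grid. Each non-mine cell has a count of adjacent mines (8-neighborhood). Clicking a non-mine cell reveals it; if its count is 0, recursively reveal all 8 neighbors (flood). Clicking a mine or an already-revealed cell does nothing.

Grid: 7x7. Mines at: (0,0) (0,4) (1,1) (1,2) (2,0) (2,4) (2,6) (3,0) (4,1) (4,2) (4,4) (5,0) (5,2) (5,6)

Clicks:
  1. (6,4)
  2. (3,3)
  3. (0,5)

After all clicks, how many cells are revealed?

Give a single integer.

Answer: 8

Derivation:
Click 1 (6,4) count=0: revealed 6 new [(5,3) (5,4) (5,5) (6,3) (6,4) (6,5)] -> total=6
Click 2 (3,3) count=3: revealed 1 new [(3,3)] -> total=7
Click 3 (0,5) count=1: revealed 1 new [(0,5)] -> total=8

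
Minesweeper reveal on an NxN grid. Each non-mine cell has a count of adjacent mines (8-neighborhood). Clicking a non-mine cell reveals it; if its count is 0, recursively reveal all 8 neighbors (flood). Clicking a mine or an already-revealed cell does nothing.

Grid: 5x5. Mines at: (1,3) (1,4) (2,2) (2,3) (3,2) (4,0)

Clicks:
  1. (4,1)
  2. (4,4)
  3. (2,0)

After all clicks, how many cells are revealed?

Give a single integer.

Answer: 15

Derivation:
Click 1 (4,1) count=2: revealed 1 new [(4,1)] -> total=1
Click 2 (4,4) count=0: revealed 4 new [(3,3) (3,4) (4,3) (4,4)] -> total=5
Click 3 (2,0) count=0: revealed 10 new [(0,0) (0,1) (0,2) (1,0) (1,1) (1,2) (2,0) (2,1) (3,0) (3,1)] -> total=15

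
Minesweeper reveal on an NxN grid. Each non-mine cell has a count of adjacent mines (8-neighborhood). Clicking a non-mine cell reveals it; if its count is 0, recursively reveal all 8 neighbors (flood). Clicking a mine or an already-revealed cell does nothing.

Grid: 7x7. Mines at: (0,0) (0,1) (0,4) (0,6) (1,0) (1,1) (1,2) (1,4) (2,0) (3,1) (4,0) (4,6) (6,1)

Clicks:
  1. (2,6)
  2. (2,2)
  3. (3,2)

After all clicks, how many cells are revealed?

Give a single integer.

Answer: 8

Derivation:
Click 1 (2,6) count=0: revealed 6 new [(1,5) (1,6) (2,5) (2,6) (3,5) (3,6)] -> total=6
Click 2 (2,2) count=3: revealed 1 new [(2,2)] -> total=7
Click 3 (3,2) count=1: revealed 1 new [(3,2)] -> total=8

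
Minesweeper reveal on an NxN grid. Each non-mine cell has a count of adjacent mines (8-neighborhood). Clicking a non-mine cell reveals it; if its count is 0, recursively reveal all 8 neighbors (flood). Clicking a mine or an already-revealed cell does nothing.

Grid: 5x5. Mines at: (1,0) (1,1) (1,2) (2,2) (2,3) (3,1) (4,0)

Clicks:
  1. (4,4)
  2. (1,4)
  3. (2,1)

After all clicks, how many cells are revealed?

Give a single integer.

Click 1 (4,4) count=0: revealed 6 new [(3,2) (3,3) (3,4) (4,2) (4,3) (4,4)] -> total=6
Click 2 (1,4) count=1: revealed 1 new [(1,4)] -> total=7
Click 3 (2,1) count=5: revealed 1 new [(2,1)] -> total=8

Answer: 8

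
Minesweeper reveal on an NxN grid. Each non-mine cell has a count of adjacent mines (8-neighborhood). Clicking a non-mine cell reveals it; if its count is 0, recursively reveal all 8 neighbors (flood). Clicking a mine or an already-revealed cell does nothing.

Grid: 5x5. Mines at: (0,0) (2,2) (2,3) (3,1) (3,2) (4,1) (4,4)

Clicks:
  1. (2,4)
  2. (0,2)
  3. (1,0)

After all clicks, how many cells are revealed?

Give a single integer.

Click 1 (2,4) count=1: revealed 1 new [(2,4)] -> total=1
Click 2 (0,2) count=0: revealed 8 new [(0,1) (0,2) (0,3) (0,4) (1,1) (1,2) (1,3) (1,4)] -> total=9
Click 3 (1,0) count=1: revealed 1 new [(1,0)] -> total=10

Answer: 10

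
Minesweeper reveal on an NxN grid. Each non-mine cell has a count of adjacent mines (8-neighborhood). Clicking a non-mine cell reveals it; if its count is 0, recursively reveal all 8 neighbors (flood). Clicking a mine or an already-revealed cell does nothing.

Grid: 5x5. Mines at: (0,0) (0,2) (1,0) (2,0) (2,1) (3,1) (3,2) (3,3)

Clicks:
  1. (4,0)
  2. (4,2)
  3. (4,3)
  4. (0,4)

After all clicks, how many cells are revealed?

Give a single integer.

Answer: 9

Derivation:
Click 1 (4,0) count=1: revealed 1 new [(4,0)] -> total=1
Click 2 (4,2) count=3: revealed 1 new [(4,2)] -> total=2
Click 3 (4,3) count=2: revealed 1 new [(4,3)] -> total=3
Click 4 (0,4) count=0: revealed 6 new [(0,3) (0,4) (1,3) (1,4) (2,3) (2,4)] -> total=9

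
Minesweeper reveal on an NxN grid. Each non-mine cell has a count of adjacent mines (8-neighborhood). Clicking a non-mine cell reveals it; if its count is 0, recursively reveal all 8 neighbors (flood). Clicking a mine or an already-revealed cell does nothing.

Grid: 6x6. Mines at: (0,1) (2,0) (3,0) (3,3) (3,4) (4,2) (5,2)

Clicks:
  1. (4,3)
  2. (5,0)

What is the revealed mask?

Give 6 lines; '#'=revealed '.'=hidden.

Answer: ......
......
......
......
##.#..
##....

Derivation:
Click 1 (4,3) count=4: revealed 1 new [(4,3)] -> total=1
Click 2 (5,0) count=0: revealed 4 new [(4,0) (4,1) (5,0) (5,1)] -> total=5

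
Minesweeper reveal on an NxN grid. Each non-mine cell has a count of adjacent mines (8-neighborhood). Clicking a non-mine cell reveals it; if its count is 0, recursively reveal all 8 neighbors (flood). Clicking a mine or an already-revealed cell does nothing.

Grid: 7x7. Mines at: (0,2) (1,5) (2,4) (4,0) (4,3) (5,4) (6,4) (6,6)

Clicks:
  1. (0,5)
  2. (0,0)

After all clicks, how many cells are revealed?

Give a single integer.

Answer: 15

Derivation:
Click 1 (0,5) count=1: revealed 1 new [(0,5)] -> total=1
Click 2 (0,0) count=0: revealed 14 new [(0,0) (0,1) (1,0) (1,1) (1,2) (1,3) (2,0) (2,1) (2,2) (2,3) (3,0) (3,1) (3,2) (3,3)] -> total=15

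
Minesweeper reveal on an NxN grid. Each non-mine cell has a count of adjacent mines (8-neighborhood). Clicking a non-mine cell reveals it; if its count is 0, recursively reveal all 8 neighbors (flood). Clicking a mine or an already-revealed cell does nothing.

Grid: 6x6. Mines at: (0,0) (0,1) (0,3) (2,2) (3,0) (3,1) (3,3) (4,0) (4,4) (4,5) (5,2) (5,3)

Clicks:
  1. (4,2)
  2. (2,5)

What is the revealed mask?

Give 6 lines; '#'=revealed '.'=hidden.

Answer: ....##
....##
....##
....##
..#...
......

Derivation:
Click 1 (4,2) count=4: revealed 1 new [(4,2)] -> total=1
Click 2 (2,5) count=0: revealed 8 new [(0,4) (0,5) (1,4) (1,5) (2,4) (2,5) (3,4) (3,5)] -> total=9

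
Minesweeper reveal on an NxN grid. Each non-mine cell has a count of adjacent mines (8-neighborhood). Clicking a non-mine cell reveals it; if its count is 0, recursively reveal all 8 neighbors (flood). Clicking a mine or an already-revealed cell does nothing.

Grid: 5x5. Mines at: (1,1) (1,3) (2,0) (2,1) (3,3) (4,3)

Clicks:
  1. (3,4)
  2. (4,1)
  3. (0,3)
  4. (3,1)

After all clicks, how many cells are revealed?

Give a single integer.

Click 1 (3,4) count=2: revealed 1 new [(3,4)] -> total=1
Click 2 (4,1) count=0: revealed 6 new [(3,0) (3,1) (3,2) (4,0) (4,1) (4,2)] -> total=7
Click 3 (0,3) count=1: revealed 1 new [(0,3)] -> total=8
Click 4 (3,1) count=2: revealed 0 new [(none)] -> total=8

Answer: 8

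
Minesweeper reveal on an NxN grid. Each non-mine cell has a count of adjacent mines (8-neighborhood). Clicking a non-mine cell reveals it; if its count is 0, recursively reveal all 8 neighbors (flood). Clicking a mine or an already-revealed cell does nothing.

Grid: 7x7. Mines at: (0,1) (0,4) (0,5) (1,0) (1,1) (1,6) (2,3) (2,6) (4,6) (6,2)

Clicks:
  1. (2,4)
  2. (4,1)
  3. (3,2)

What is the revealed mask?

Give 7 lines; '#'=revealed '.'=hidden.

Answer: .......
.......
###.#..
######.
######.
#######
##.####

Derivation:
Click 1 (2,4) count=1: revealed 1 new [(2,4)] -> total=1
Click 2 (4,1) count=0: revealed 28 new [(2,0) (2,1) (2,2) (3,0) (3,1) (3,2) (3,3) (3,4) (3,5) (4,0) (4,1) (4,2) (4,3) (4,4) (4,5) (5,0) (5,1) (5,2) (5,3) (5,4) (5,5) (5,6) (6,0) (6,1) (6,3) (6,4) (6,5) (6,6)] -> total=29
Click 3 (3,2) count=1: revealed 0 new [(none)] -> total=29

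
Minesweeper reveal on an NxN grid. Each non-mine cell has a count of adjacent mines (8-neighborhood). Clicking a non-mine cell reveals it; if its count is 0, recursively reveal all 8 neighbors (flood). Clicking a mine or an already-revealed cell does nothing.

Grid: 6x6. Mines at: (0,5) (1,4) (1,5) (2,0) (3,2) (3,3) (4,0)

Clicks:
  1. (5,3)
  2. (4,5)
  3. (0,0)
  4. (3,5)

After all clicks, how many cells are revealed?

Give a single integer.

Answer: 25

Derivation:
Click 1 (5,3) count=0: revealed 14 new [(2,4) (2,5) (3,4) (3,5) (4,1) (4,2) (4,3) (4,4) (4,5) (5,1) (5,2) (5,3) (5,4) (5,5)] -> total=14
Click 2 (4,5) count=0: revealed 0 new [(none)] -> total=14
Click 3 (0,0) count=0: revealed 11 new [(0,0) (0,1) (0,2) (0,3) (1,0) (1,1) (1,2) (1,3) (2,1) (2,2) (2,3)] -> total=25
Click 4 (3,5) count=0: revealed 0 new [(none)] -> total=25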